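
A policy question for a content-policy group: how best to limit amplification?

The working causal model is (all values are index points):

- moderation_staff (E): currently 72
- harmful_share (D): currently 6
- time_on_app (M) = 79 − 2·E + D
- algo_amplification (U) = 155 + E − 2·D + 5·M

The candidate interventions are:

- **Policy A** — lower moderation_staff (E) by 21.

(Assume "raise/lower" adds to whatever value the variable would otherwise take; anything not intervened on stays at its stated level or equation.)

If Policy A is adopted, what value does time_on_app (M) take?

-17

Policy A (E − 21):
  E = 72 − 21 = 51
  D = 6
  M = 79 − 2·51 + 6 = -17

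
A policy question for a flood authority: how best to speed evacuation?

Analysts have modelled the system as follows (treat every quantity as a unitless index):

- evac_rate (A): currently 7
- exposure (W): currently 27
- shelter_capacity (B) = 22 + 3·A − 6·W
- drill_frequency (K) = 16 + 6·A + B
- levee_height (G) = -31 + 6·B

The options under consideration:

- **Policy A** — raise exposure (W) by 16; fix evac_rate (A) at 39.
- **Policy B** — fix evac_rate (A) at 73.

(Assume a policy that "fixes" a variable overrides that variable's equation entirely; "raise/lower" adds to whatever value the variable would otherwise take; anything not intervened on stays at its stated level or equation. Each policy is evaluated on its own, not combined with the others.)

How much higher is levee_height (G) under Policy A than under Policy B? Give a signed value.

-1188

Policy A (W + 16, A := 39):
  A = 39
  W = 27 + 16 = 43
  B = 22 + 3·39 − 6·43 = -119
  G = -31 + 6·(-119) = -745
Policy B (A := 73):
  A = 73
  W = 27
  B = 22 + 3·73 − 6·27 = 79
  G = -31 + 6·79 = 443
G: -745 − 443 = -1188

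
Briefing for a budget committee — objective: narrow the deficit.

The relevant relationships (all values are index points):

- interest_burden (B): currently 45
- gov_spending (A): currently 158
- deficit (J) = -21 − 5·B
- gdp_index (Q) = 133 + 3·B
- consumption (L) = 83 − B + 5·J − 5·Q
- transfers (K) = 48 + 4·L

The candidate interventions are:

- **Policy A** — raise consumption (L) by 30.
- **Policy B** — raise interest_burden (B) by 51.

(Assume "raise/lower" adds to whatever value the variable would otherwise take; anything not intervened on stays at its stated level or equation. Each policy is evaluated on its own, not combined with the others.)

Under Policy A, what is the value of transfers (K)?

Policy A (L + 30):
  B = 45
  J = -21 − 5·45 = -246
  Q = 133 + 3·45 = 268
  L = 83 − 45 + 5·(-246) − 5·268 (+30 from intervention) = -2502
  K = 48 + 4·(-2502) = -9960

-9960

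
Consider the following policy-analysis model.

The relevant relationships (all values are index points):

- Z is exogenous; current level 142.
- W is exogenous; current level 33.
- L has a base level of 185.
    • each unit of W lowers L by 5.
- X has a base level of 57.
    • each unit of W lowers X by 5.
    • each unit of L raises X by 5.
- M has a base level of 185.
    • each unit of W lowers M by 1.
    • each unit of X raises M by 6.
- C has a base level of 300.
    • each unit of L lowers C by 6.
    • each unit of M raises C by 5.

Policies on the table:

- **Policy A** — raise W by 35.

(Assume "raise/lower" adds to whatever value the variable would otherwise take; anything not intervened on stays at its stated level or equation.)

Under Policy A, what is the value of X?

-1058

Policy A (W + 35):
  W = 33 + 35 = 68
  L = 185 − 5·68 = -155
  X = 57 − 5·68 + 5·(-155) = -1058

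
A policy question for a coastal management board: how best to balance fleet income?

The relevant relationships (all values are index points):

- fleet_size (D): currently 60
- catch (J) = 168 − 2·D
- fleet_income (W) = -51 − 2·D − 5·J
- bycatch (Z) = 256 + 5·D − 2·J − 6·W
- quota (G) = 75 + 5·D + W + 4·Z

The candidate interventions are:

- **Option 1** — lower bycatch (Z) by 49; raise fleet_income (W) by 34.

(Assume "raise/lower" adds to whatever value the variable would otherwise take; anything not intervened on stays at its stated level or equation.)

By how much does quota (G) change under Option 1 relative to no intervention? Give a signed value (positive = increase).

Baseline:
  D = 60
  J = 168 − 2·60 = 48
  W = -51 − 2·60 − 5·48 = -411
  Z = 256 + 5·60 − 2·48 − 6·(-411) = 2926
  G = 75 + 5·60 + (-411) + 4·2926 = 11668
Option 1 (Z − 49, W + 34):
  D = 60
  J = 168 − 2·60 = 48
  W = -51 − 2·60 − 5·48 (+34 from intervention) = -377
  Z = 256 + 5·60 − 2·48 − 6·(-377) (−49 from intervention) = 2673
  G = 75 + 5·60 + (-377) + 4·2673 = 10690
Change in G: 10690 − 11668 = -978

-978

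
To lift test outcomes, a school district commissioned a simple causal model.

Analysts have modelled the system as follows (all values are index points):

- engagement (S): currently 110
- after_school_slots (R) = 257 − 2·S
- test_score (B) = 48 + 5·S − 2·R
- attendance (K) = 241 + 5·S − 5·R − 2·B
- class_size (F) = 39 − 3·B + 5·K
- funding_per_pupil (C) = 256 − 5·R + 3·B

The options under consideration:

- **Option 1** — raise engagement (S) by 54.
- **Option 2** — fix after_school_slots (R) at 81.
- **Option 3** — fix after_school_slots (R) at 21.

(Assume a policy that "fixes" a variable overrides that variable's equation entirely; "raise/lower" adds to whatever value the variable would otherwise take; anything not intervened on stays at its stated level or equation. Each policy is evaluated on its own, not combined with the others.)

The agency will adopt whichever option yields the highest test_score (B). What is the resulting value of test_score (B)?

Option 1 (S + 54):
  S = 110 + 54 = 164
  R = 257 − 2·164 = -71
  B = 48 + 5·164 − 2·(-71) = 1010
Option 2 (R := 81):
  S = 110
  R = 81
  B = 48 + 5·110 − 2·81 = 436
Option 3 (R := 21):
  S = 110
  R = 21
  B = 48 + 5·110 − 2·21 = 556
Comparing — Option 1: B=1010, Option 2: B=436, Option 3: B=556. Highest is 1010 (Option 1).

1010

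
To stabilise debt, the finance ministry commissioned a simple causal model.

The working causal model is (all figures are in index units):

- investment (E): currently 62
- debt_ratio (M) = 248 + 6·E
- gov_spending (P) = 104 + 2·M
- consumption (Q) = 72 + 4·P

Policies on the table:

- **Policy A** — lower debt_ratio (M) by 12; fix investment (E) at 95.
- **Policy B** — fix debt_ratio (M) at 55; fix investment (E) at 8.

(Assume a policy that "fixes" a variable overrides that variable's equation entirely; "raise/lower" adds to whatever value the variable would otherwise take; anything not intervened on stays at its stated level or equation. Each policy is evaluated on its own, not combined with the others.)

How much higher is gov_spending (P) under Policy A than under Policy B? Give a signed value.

Policy A (M − 12, E := 95):
  E = 95
  M = 248 + 6·95 (−12 from intervention) = 806
  P = 104 + 2·806 = 1716
Policy B (M := 55, E := 8):
  E = 8
  M = 55
  P = 104 + 2·55 = 214
P: 1716 − 214 = 1502

1502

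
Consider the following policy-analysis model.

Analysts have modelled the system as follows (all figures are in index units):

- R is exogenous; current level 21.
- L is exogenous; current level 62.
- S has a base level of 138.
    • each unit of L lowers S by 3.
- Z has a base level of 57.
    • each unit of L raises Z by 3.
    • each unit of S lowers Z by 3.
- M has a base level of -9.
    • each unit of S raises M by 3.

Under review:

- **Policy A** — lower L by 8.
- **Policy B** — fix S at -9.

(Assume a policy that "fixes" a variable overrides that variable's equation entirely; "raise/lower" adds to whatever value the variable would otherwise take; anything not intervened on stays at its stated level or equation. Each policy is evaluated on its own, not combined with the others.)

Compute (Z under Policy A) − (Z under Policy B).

Policy A (L − 8):
  L = 62 − 8 = 54
  S = 138 − 3·54 = -24
  Z = 57 + 3·54 − 3·(-24) = 291
Policy B (S := -9):
  L = 62
  S = -9
  Z = 57 + 3·62 − 3·(-9) = 270
Z: 291 − 270 = 21

21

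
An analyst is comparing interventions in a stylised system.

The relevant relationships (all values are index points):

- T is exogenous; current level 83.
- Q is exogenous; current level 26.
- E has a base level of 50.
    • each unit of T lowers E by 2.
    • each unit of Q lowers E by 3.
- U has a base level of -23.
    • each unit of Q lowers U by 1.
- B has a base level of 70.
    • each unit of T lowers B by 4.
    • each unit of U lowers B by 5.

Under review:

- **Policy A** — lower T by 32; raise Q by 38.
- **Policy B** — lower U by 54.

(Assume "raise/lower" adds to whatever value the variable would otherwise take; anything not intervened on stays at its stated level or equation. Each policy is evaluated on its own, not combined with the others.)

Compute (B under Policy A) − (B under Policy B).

Policy A (T − 32, Q + 38):
  T = 83 − 32 = 51
  Q = 26 + 38 = 64
  U = -23 − 64 = -87
  B = 70 − 4·51 − 5·(-87) = 301
Policy B (U − 54):
  T = 83
  Q = 26
  U = -23 − 26 (−54 from intervention) = -103
  B = 70 − 4·83 − 5·(-103) = 253
B: 301 − 253 = 48

48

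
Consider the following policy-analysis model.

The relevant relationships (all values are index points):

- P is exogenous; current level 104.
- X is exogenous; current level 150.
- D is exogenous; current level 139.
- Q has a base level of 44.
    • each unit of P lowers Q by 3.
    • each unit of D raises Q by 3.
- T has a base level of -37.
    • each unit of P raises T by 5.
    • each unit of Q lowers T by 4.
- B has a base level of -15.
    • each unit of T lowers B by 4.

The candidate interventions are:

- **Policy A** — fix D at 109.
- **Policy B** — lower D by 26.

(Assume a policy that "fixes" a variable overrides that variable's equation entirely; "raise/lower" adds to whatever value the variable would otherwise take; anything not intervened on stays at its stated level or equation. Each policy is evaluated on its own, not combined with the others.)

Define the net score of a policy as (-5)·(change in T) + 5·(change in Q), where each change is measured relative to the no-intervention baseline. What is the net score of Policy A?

-2250

Baseline:
  P = 104
  D = 139
  Q = 44 − 3·104 + 3·139 = 149
  T = -37 + 5·104 − 4·149 = -113
Policy A (D := 109):
  P = 104
  D = 109
  Q = 44 − 3·104 + 3·109 = 59
  T = -37 + 5·104 − 4·59 = 247
ΔT = 247 − (-113) = 360; ΔQ = 59 − 149 = -90
Score = (-5)·360 + 5·(-90) = -2250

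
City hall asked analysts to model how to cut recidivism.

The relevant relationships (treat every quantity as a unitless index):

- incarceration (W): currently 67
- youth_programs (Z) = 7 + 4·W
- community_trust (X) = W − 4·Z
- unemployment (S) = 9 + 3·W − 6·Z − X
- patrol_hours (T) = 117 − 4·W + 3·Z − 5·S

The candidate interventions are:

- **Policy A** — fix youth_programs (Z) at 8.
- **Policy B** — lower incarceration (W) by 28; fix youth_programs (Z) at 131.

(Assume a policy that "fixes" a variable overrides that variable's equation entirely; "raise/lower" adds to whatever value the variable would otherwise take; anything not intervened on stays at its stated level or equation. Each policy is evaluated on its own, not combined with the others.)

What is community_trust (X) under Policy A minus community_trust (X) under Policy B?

520

Policy A (Z := 8):
  W = 67
  Z = 8
  X = 0 + 67 − 4·8 = 35
Policy B (W − 28, Z := 131):
  W = 67 − 28 = 39
  Z = 131
  X = 0 + 39 − 4·131 = -485
X: 35 − (-485) = 520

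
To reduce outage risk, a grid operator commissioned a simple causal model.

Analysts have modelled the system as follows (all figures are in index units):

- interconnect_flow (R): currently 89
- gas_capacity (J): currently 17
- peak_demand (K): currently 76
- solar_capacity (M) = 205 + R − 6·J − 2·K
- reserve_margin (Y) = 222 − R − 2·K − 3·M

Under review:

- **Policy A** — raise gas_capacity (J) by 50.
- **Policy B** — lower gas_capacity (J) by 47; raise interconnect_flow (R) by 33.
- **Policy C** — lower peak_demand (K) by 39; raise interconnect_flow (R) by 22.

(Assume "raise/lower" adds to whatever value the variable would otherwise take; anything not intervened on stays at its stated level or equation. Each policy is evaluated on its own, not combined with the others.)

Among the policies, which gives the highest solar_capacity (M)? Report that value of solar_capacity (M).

Policy A (J + 50):
  R = 89
  J = 17 + 50 = 67
  K = 76
  M = 205 + 89 − 6·67 − 2·76 = -260
Policy B (J − 47, R + 33):
  R = 89 + 33 = 122
  J = 17 − 47 = -30
  K = 76
  M = 205 + 122 − 6·(-30) − 2·76 = 355
Policy C (K − 39, R + 22):
  R = 89 + 22 = 111
  J = 17
  K = 76 − 39 = 37
  M = 205 + 111 − 6·17 − 2·37 = 140
Comparing — Policy A: M=-260, Policy B: M=355, Policy C: M=140. Highest is 355 (Policy B).

355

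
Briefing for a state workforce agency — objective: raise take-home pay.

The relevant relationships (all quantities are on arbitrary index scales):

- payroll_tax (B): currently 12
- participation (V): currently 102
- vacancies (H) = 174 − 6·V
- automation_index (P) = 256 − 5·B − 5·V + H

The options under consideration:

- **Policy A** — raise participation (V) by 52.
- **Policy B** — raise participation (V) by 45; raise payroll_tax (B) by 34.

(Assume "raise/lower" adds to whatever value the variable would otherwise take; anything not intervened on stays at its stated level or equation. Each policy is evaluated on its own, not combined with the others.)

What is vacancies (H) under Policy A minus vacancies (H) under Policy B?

-42

Policy A (V + 52):
  V = 102 + 52 = 154
  H = 174 − 6·154 = -750
Policy B (V + 45, B + 34):
  V = 102 + 45 = 147
  H = 174 − 6·147 = -708
H: -750 − (-708) = -42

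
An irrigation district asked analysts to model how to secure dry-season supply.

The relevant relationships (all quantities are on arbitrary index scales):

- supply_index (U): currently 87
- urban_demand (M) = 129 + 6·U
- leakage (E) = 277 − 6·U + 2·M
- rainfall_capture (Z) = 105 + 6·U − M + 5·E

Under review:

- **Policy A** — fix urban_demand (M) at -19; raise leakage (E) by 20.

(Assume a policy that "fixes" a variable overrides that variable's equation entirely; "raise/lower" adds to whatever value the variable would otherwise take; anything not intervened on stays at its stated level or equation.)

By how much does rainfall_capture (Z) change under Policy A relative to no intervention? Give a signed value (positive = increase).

Baseline:
  U = 87
  M = 129 + 6·87 = 651
  E = 277 − 6·87 + 2·651 = 1057
  Z = 105 + 6·87 − 651 + 5·1057 = 5261
Policy A (M := -19, E + 20):
  U = 87
  M = -19
  E = 277 − 6·87 + 2·(-19) (+20 from intervention) = -263
  Z = 105 + 6·87 − (-19) + 5·(-263) = -669
Change in Z: -669 − 5261 = -5930

-5930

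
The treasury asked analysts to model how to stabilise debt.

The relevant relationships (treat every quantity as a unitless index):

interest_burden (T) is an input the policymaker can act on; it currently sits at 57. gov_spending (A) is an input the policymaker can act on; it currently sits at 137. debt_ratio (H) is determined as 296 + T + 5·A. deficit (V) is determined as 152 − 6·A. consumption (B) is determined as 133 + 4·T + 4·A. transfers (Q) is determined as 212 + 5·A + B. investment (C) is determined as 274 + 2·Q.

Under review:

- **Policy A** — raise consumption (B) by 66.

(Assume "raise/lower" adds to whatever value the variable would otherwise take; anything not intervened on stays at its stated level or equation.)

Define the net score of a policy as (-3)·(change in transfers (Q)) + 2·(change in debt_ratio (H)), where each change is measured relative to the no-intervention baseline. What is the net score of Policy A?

Baseline:
  T = 57
  A = 137
  H = 296 + 57 + 5·137 = 1038
  B = 133 + 4·57 + 4·137 = 909
  Q = 212 + 5·137 + 909 = 1806
Policy A (B + 66):
  T = 57
  A = 137
  H = 296 + 57 + 5·137 = 1038
  B = 133 + 4·57 + 4·137 (+66 from intervention) = 975
  Q = 212 + 5·137 + 975 = 1872
ΔQ = 1872 − 1806 = 66; ΔH = 1038 − 1038 = 0
Score = (-3)·66 + 2·0 = -198

-198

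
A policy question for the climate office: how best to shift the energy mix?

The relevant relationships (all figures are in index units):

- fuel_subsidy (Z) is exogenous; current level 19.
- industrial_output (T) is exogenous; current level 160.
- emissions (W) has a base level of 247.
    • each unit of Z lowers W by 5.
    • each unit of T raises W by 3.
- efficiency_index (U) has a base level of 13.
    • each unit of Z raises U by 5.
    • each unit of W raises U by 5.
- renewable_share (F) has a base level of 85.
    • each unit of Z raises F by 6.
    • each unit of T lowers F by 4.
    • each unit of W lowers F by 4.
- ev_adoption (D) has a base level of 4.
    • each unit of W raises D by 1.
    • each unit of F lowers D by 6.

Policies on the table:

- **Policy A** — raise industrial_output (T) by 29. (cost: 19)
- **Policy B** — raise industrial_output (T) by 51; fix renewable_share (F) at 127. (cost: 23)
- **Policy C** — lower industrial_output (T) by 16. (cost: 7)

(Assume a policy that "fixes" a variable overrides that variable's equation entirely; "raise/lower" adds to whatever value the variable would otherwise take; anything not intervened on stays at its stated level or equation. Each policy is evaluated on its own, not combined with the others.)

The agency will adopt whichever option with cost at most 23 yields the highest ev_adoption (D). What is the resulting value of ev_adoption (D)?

Policy A (T + 29):
  Z = 19
  T = 160 + 29 = 189
  W = 247 − 5·19 + 3·189 = 719
  F = 85 + 6·19 − 4·189 − 4·719 = -3433
  D = 4 + 719 − 6·(-3433) = 21321
Policy B (T + 51, F := 127):
  Z = 19
  T = 160 + 51 = 211
  W = 247 − 5·19 + 3·211 = 785
  F = 127
  D = 4 + 785 − 6·127 = 27
Policy C (T − 16):
  Z = 19
  T = 160 − 16 = 144
  W = 247 − 5·19 + 3·144 = 584
  F = 85 + 6·19 − 4·144 − 4·584 = -2713
  D = 4 + 584 − 6·(-2713) = 16866
Comparing — Policy A: D=21321, Policy B: D=27, Policy C: D=16866. Highest is 21321 (Policy A).

21321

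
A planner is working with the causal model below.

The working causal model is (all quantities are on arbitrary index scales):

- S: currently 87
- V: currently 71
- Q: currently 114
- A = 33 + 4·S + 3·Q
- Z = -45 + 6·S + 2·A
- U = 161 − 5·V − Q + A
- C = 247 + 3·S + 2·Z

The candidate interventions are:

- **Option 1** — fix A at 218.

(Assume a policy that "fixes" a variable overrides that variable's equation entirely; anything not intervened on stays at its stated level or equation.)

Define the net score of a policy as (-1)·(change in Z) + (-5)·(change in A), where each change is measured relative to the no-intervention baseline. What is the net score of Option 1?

3535

Baseline:
  S = 87
  Q = 114
  A = 33 + 4·87 + 3·114 = 723
  Z = -45 + 6·87 + 2·723 = 1923
Option 1 (A := 218):
  S = 87
  Q = 114
  A = 218
  Z = -45 + 6·87 + 2·218 = 913
ΔZ = 913 − 1923 = -1010; ΔA = 218 − 723 = -505
Score = (-1)·(-1010) + (-5)·(-505) = 3535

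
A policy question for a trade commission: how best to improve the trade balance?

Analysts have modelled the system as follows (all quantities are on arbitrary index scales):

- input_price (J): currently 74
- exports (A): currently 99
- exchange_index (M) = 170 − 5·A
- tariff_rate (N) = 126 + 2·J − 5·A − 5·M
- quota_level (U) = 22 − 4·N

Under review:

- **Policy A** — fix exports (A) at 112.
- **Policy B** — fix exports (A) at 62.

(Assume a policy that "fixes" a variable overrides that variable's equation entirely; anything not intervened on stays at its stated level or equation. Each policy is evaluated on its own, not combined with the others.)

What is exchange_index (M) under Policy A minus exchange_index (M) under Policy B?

Policy A (A := 112):
  A = 112
  M = 170 − 5·112 = -390
Policy B (A := 62):
  A = 62
  M = 170 − 5·62 = -140
M: -390 − (-140) = -250

-250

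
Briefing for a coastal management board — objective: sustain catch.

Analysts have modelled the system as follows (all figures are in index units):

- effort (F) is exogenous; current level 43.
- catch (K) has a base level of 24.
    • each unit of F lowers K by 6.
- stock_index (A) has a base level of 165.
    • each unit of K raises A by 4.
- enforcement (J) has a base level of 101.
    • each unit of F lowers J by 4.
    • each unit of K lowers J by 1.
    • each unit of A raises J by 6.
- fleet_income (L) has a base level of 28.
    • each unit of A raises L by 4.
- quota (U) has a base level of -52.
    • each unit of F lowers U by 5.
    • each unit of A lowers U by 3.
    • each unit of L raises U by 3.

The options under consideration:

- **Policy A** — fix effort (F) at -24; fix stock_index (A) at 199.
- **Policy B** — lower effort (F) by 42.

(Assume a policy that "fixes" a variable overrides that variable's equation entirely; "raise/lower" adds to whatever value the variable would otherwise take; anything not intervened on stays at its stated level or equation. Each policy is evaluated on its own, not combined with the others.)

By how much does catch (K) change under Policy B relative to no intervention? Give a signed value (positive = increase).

Baseline:
  F = 43
  K = 24 − 6·43 = -234
Policy B (F − 42):
  F = 43 − 42 = 1
  K = 24 − 6·1 = 18
Change in K: 18 − (-234) = 252

252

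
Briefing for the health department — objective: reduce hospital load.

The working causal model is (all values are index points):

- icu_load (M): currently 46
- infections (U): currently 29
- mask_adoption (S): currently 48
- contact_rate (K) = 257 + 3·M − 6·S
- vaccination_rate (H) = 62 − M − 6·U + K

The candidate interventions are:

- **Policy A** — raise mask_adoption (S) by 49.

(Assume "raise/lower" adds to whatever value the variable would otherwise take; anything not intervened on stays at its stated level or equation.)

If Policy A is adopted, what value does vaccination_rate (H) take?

-345

Policy A (S + 49):
  M = 46
  U = 29
  S = 48 + 49 = 97
  K = 257 + 3·46 − 6·97 = -187
  H = 62 − 46 − 6·29 + (-187) = -345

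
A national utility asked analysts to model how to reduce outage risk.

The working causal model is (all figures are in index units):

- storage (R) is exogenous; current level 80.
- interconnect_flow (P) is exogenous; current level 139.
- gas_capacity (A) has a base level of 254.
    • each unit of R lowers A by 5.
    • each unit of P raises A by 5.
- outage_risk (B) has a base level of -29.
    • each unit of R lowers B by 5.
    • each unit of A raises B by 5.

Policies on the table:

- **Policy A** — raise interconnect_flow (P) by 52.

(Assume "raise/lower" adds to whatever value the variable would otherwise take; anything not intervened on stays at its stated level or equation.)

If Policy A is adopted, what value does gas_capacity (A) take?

809

Policy A (P + 52):
  R = 80
  P = 139 + 52 = 191
  A = 254 − 5·80 + 5·191 = 809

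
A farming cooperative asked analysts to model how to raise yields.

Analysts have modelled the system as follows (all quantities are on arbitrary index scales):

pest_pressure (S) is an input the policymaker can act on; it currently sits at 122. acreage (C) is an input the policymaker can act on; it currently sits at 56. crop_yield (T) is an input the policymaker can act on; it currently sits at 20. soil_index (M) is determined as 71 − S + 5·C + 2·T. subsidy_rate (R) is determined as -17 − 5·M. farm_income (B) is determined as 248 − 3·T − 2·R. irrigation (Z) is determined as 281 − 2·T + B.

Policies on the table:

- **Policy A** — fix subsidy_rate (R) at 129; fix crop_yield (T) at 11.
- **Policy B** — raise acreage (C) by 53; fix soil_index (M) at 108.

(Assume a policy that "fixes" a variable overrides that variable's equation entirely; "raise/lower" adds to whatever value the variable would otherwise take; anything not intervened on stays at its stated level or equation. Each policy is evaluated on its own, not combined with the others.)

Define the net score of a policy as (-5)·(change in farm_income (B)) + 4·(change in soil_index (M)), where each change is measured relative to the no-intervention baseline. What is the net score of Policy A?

14703

Baseline:
  S = 122
  C = 56
  T = 20
  M = 71 − 122 + 5·56 + 2·20 = 269
  R = -17 − 5·269 = -1362
  B = 248 − 3·20 − 2·(-1362) = 2912
Policy A (R := 129, T := 11):
  S = 122
  C = 56
  T = 11
  M = 71 − 122 + 5·56 + 2·11 = 251
  R = 129
  B = 248 − 3·11 − 2·129 = -43
ΔB = -43 − 2912 = -2955; ΔM = 251 − 269 = -18
Score = (-5)·(-2955) + 4·(-18) = 14703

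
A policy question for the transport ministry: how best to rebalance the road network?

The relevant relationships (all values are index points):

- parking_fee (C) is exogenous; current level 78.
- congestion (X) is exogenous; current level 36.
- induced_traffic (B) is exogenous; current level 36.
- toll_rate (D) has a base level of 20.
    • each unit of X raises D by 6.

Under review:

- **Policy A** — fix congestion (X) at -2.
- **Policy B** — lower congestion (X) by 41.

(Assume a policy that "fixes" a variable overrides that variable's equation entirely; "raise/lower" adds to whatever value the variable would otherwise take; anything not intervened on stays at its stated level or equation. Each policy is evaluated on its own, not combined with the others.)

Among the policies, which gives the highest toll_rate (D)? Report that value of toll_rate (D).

Policy A (X := -2):
  X = -2
  D = 20 + 6·(-2) = 8
Policy B (X − 41):
  X = 36 − 41 = -5
  D = 20 + 6·(-5) = -10
Comparing — Policy A: D=8, Policy B: D=-10. Highest is 8 (Policy A).

8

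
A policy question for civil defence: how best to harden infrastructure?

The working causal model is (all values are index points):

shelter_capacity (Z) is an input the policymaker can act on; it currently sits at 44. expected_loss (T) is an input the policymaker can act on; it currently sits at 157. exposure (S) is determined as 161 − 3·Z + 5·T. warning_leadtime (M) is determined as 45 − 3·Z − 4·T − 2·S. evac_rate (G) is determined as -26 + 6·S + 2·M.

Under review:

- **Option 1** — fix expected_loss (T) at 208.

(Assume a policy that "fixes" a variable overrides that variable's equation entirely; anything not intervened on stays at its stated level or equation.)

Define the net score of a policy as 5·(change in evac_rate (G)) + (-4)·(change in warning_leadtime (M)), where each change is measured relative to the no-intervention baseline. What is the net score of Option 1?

3366

Baseline:
  Z = 44
  T = 157
  S = 161 − 3·44 + 5·157 = 814
  M = 45 − 3·44 − 4·157 − 2·814 = -2343
  G = -26 + 6·814 + 2·(-2343) = 172
Option 1 (T := 208):
  Z = 44
  T = 208
  S = 161 − 3·44 + 5·208 = 1069
  M = 45 − 3·44 − 4·208 − 2·1069 = -3057
  G = -26 + 6·1069 + 2·(-3057) = 274
ΔG = 274 − 172 = 102; ΔM = -3057 − (-2343) = -714
Score = 5·102 + (-4)·(-714) = 3366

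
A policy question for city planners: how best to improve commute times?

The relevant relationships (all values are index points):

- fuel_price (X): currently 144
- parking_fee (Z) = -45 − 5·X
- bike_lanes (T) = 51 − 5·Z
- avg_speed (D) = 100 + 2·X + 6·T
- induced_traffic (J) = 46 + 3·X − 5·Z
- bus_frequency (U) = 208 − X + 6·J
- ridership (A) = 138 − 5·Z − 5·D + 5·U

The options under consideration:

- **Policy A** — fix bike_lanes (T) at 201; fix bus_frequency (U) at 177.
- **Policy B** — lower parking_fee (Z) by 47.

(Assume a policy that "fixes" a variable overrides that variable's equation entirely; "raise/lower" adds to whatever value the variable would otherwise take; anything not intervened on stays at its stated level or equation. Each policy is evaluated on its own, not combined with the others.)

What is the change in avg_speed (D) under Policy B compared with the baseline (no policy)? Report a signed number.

Baseline:
  X = 144
  Z = -45 − 5·144 = -765
  T = 51 − 5·(-765) = 3876
  D = 100 + 2·144 + 6·3876 = 23644
Policy B (Z − 47):
  X = 144
  Z = -45 − 5·144 (−47 from intervention) = -812
  T = 51 − 5·(-812) = 4111
  D = 100 + 2·144 + 6·4111 = 25054
Change in D: 25054 − 23644 = 1410

1410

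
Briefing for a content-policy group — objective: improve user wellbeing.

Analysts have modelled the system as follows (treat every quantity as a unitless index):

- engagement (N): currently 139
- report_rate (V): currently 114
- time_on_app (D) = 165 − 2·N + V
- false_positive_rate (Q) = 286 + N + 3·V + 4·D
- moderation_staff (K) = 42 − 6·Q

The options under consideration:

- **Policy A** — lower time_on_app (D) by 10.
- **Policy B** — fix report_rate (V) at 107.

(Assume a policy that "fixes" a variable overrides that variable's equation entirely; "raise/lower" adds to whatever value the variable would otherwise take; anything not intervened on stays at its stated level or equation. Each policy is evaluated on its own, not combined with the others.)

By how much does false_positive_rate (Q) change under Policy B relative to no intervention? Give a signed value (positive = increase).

Baseline:
  N = 139
  V = 114
  D = 165 − 2·139 + 114 = 1
  Q = 286 + 139 + 3·114 + 4·1 = 771
Policy B (V := 107):
  N = 139
  V = 107
  D = 165 − 2·139 + 107 = -6
  Q = 286 + 139 + 3·107 + 4·(-6) = 722
Change in Q: 722 − 771 = -49

-49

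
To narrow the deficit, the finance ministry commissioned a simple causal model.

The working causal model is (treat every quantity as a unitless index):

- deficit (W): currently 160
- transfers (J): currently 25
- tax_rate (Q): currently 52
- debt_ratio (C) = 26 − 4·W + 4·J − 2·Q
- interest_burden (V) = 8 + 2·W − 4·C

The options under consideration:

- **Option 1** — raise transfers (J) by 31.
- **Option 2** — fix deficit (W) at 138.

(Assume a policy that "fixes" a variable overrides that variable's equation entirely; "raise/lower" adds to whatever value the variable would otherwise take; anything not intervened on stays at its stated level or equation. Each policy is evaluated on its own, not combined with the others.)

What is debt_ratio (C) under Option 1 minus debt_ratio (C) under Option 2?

36

Option 1 (J + 31):
  W = 160
  J = 25 + 31 = 56
  Q = 52
  C = 26 − 4·160 + 4·56 − 2·52 = -494
Option 2 (W := 138):
  W = 138
  J = 25
  Q = 52
  C = 26 − 4·138 + 4·25 − 2·52 = -530
C: -494 − (-530) = 36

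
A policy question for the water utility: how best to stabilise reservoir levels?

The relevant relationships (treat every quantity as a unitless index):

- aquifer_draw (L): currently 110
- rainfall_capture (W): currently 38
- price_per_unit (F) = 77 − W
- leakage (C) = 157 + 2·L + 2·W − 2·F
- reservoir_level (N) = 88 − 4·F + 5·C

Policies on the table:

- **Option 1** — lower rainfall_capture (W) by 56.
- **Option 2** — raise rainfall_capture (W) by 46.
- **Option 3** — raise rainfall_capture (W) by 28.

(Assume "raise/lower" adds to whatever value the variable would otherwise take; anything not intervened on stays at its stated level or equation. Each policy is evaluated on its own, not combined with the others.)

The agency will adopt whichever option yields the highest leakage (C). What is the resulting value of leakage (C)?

Option 1 (W − 56):
  L = 110
  W = 38 − 56 = -18
  F = 77 − (-18) = 95
  C = 157 + 2·110 + 2·(-18) − 2·95 = 151
Option 2 (W + 46):
  L = 110
  W = 38 + 46 = 84
  F = 77 − 84 = -7
  C = 157 + 2·110 + 2·84 − 2·(-7) = 559
Option 3 (W + 28):
  L = 110
  W = 38 + 28 = 66
  F = 77 − 66 = 11
  C = 157 + 2·110 + 2·66 − 2·11 = 487
Comparing — Option 1: C=151, Option 2: C=559, Option 3: C=487. Highest is 559 (Option 2).

559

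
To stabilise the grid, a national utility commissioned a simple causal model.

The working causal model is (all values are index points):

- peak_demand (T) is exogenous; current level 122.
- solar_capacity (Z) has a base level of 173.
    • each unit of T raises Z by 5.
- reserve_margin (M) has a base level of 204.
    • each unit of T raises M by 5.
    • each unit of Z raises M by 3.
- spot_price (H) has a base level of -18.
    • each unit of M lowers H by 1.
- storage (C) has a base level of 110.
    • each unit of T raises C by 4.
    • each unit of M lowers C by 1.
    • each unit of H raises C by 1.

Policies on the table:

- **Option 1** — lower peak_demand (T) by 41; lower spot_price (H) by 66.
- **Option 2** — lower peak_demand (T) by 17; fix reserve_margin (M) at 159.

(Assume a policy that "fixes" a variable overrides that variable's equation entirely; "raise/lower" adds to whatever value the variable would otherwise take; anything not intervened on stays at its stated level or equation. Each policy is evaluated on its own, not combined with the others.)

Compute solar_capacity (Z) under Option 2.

698

Option 2 (T − 17, M := 159):
  T = 122 − 17 = 105
  Z = 173 + 5·105 = 698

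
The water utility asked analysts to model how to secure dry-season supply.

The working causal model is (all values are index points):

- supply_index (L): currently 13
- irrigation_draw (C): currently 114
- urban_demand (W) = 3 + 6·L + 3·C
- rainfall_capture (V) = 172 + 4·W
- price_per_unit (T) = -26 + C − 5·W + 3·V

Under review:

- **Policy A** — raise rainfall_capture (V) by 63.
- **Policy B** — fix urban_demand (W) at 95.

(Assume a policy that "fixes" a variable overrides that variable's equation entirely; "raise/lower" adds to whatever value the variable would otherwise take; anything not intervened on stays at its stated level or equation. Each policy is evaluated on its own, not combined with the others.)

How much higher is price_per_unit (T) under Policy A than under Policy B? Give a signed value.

2485

Policy A (V + 63):
  L = 13
  C = 114
  W = 3 + 6·13 + 3·114 = 423
  V = 172 + 4·423 (+63 from intervention) = 1927
  T = -26 + 114 − 5·423 + 3·1927 = 3754
Policy B (W := 95):
  L = 13
  C = 114
  W = 95
  V = 172 + 4·95 = 552
  T = -26 + 114 − 5·95 + 3·552 = 1269
T: 3754 − 1269 = 2485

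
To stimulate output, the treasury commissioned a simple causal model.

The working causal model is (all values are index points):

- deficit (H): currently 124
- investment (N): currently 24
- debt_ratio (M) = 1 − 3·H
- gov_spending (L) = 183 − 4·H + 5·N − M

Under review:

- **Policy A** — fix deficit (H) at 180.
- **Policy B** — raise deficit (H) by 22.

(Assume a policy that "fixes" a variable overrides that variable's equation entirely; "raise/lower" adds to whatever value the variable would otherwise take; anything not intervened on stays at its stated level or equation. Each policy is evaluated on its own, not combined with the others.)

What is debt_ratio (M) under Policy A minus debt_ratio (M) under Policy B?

Policy A (H := 180):
  H = 180
  M = 1 − 3·180 = -539
Policy B (H + 22):
  H = 124 + 22 = 146
  M = 1 − 3·146 = -437
M: -539 − (-437) = -102

-102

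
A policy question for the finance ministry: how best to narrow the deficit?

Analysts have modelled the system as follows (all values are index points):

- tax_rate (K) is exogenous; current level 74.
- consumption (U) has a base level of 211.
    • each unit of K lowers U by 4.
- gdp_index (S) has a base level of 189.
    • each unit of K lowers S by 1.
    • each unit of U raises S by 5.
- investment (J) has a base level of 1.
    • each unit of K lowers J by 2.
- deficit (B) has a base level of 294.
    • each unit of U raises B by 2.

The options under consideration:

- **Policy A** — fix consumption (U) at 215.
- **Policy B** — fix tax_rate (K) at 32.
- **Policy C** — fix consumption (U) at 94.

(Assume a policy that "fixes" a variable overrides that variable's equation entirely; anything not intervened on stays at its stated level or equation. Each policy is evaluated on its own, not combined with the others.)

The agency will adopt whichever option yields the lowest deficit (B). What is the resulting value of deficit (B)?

460

Policy A (U := 215):
  K = 74
  U = 215
  B = 294 + 2·215 = 724
Policy B (K := 32):
  K = 32
  U = 211 − 4·32 = 83
  B = 294 + 2·83 = 460
Policy C (U := 94):
  K = 74
  U = 94
  B = 294 + 2·94 = 482
Comparing — Policy A: B=724, Policy B: B=460, Policy C: B=482. Lowest is 460 (Policy B).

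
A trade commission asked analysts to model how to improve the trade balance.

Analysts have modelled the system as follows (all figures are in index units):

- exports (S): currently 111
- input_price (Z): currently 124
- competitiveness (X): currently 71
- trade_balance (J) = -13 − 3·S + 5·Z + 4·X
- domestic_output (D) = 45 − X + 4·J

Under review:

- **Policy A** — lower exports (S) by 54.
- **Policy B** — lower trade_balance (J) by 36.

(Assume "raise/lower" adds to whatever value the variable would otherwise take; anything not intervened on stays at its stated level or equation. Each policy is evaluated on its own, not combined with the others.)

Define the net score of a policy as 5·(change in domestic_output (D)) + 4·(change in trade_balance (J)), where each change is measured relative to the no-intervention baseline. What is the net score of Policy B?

Baseline:
  S = 111
  Z = 124
  X = 71
  J = -13 − 3·111 + 5·124 + 4·71 = 558
  D = 45 − 71 + 4·558 = 2206
Policy B (J − 36):
  S = 111
  Z = 124
  X = 71
  J = -13 − 3·111 + 5·124 + 4·71 (−36 from intervention) = 522
  D = 45 − 71 + 4·522 = 2062
ΔD = 2062 − 2206 = -144; ΔJ = 522 − 558 = -36
Score = 5·(-144) + 4·(-36) = -864

-864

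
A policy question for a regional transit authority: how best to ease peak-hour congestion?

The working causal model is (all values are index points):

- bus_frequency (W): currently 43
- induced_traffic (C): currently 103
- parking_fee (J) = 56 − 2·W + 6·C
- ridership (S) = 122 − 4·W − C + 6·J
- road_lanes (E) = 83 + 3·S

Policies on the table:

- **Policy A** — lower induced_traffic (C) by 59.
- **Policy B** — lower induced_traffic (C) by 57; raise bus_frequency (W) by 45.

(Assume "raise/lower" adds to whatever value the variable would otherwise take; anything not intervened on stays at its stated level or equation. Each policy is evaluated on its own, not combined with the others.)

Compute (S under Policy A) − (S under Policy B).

650

Policy A (C − 59):
  W = 43
  C = 103 − 59 = 44
  J = 56 − 2·43 + 6·44 = 234
  S = 122 − 4·43 − 44 + 6·234 = 1310
Policy B (C − 57, W + 45):
  W = 43 + 45 = 88
  C = 103 − 57 = 46
  J = 56 − 2·88 + 6·46 = 156
  S = 122 − 4·88 − 46 + 6·156 = 660
S: 1310 − 660 = 650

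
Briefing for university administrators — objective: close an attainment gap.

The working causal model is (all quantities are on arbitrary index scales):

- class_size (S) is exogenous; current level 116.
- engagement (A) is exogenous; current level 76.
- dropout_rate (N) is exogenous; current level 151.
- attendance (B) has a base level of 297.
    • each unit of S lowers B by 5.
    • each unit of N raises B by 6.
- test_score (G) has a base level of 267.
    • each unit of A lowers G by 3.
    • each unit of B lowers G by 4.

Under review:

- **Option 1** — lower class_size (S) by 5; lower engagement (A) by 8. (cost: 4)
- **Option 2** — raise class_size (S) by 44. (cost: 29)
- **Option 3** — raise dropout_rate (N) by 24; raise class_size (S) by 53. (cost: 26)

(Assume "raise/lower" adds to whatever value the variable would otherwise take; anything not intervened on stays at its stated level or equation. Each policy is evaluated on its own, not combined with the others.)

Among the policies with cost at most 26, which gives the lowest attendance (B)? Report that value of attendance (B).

Option 1 (S − 5, A − 8):
  S = 116 − 5 = 111
  N = 151
  B = 297 − 5·111 + 6·151 = 648
Option 3 (N + 24, S + 53):
  S = 116 + 53 = 169
  N = 151 + 24 = 175
  B = 297 − 5·169 + 6·175 = 502
Comparing — Option 1: B=648, Option 3: B=502. Lowest is 502 (Option 3).

502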